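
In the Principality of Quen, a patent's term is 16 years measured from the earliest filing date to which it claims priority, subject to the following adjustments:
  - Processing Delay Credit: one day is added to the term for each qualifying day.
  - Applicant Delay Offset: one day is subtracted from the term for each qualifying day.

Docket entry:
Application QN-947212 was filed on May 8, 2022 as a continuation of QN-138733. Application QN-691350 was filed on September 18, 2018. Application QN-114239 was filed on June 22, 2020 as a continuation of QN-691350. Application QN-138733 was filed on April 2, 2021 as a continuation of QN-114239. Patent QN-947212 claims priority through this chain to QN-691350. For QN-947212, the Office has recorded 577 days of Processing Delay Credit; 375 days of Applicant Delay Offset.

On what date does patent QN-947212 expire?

April 8, 2035

Earliest priority filing: 18 September 2018.
Base term: 18 September 2018 + 16 years → 18 September 2034.
Processing Delay Credit: +577 days → 17 April 2036.
Applicant Delay Offset: −375 days → 8 April 2035.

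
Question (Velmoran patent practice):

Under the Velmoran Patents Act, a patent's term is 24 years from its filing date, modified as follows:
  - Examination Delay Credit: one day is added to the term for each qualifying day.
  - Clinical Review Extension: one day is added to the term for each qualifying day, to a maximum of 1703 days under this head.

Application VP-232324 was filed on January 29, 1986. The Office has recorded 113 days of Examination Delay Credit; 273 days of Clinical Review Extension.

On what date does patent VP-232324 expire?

Base term: filing date + 24 years → 29 January 2010.
Examination Delay Credit: +113 days → 22 May 2010.
Clinical Review Extension: 273 days (within the 1703-day cap) → +273 days → 19 February 2011.

February 19, 2011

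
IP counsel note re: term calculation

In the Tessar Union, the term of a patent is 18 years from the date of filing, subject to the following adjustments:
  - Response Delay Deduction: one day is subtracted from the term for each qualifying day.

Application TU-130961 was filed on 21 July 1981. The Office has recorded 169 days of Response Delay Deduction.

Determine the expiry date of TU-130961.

Base term: filing date + 18 years → 21 July 1999.
Response Delay Deduction: −169 days → 2 February 1999.

1999-02-02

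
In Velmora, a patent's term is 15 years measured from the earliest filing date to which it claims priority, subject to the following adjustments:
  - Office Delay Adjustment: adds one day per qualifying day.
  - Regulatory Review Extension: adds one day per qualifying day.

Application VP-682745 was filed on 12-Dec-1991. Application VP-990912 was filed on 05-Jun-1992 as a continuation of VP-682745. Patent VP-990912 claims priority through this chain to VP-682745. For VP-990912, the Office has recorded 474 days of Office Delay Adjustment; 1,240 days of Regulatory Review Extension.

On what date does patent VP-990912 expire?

Earliest priority filing: 12 December 1991.
Base term: 12 December 1991 + 15 years → 12 December 2006.
Office Delay Adjustment: +474 days → 30 March 2008.
Regulatory Review Extension: +1240 days → 22 August 2011.

August 22, 2011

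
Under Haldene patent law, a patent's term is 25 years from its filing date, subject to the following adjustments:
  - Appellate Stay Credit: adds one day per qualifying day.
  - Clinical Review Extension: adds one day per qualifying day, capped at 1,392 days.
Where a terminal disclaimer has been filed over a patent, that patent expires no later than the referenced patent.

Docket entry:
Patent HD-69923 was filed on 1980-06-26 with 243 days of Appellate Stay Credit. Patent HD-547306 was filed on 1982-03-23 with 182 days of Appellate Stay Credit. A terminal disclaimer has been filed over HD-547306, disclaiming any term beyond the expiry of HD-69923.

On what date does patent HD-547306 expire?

2006-02-24

Natural term of HD-547306:
  Base: filing + 25 years → 23 March 2007.
  Appellate Stay Credit: +182 days → 21 September 2007.
Expiry of referenced patent HD-69923:
  Base: filing + 25 years → 26 June 2005.
  Appellate Stay Credit: +243 days → 24 February 2006.
Terminal disclaimer: HD-547306 expires on the earlier of 21 September 2007 and 24 February 2006.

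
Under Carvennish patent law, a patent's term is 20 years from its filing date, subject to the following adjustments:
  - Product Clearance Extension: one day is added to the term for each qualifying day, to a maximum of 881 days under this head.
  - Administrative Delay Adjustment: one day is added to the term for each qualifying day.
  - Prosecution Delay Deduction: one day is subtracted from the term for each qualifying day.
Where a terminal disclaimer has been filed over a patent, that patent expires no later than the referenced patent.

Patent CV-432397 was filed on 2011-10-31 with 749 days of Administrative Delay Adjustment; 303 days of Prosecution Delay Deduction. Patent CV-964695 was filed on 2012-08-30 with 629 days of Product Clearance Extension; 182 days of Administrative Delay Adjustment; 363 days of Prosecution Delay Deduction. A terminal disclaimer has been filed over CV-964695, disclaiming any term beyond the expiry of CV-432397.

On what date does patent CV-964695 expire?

2033-01-19

Natural term of CV-964695:
  Base: filing + 20 years → 30 August 2032.
  Product Clearance Extension: 629 days (within the 881-day cap) → +629 days → 21 May 2034.
  Administrative Delay Adjustment: +182 days → 19 November 2034.
  Prosecution Delay Deduction: −363 days → 21 November 2033.
Expiry of referenced patent CV-432397:
  Base: filing + 20 years → 31 October 2031.
  Administrative Delay Adjustment: +749 days → 18 November 2033.
  Prosecution Delay Deduction: −303 days → 19 January 2033.
Terminal disclaimer: CV-964695 expires on the earlier of 21 November 2033 and 19 January 2033.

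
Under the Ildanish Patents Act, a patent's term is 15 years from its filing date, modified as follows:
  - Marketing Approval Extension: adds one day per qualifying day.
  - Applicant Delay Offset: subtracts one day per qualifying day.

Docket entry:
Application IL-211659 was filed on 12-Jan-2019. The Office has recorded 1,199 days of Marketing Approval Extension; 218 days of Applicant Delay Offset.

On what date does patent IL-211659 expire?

September 19, 2036

Base term: filing date + 15 years → 12 January 2034.
Marketing Approval Extension: +1199 days → 25 April 2037.
Applicant Delay Offset: −218 days → 19 September 2036.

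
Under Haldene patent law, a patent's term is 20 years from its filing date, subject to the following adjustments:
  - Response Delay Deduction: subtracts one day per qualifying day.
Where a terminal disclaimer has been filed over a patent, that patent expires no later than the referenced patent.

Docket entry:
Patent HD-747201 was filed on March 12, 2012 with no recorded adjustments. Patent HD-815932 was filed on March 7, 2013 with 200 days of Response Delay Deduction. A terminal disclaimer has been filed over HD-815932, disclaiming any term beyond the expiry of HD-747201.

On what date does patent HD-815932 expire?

2032-03-12

Natural term of HD-815932:
  Base: filing + 20 years → 7 March 2033.
  Response Delay Deduction: −200 days → 19 August 2032.
Expiry of referenced patent HD-747201:
  Base: filing + 20 years → 12 March 2032.
Terminal disclaimer: HD-815932 expires on the earlier of 19 August 2032 and 12 March 2032.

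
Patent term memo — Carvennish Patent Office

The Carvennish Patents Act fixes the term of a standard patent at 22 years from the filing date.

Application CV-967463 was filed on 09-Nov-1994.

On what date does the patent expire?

Filing date + 22 years → 9 November 2016.

November 9, 2016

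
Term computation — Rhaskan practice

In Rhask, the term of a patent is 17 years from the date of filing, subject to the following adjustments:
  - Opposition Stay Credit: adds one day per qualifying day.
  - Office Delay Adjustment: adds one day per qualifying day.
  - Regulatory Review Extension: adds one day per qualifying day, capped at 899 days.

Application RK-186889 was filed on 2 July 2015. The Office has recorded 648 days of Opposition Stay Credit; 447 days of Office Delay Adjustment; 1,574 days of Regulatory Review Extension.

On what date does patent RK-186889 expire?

Base term: filing date + 17 years → 2 July 2032.
Opposition Stay Credit: +648 days → 11 April 2034.
Office Delay Adjustment: +447 days → 2 July 2035.
Regulatory Review Extension: 1574 days claimed exceeds the 899-day cap, so +899 days → 17 December 2037.

December 17, 2037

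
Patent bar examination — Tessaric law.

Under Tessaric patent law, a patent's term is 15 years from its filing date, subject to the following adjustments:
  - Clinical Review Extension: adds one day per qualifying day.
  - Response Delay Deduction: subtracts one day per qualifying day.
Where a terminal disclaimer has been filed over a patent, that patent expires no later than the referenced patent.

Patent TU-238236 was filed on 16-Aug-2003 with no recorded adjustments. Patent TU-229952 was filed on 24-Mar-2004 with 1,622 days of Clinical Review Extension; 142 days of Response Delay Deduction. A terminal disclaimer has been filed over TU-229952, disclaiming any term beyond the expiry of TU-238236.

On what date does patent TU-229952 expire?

Natural term of TU-229952:
  Base: filing + 15 years → 24 March 2019.
  Clinical Review Extension: +1622 days → 1 September 2023.
  Response Delay Deduction: −142 days → 12 April 2023.
Expiry of referenced patent TU-238236:
  Base: filing + 15 years → 16 August 2018.
Terminal disclaimer: TU-229952 expires on the earlier of 12 April 2023 and 16 August 2018.

2018-08-16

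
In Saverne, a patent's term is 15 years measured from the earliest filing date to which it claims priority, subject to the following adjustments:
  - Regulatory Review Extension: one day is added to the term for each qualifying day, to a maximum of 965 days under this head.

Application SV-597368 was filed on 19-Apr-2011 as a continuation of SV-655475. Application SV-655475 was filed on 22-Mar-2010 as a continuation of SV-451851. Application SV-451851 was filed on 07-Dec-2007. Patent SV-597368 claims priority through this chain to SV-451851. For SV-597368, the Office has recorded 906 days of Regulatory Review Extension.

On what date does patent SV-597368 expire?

Earliest priority filing: 7 December 2007.
Base term: 7 December 2007 + 15 years → 7 December 2022.
Regulatory Review Extension: 906 days (within the 965-day cap) → +906 days → 31 May 2025.

2025-05-31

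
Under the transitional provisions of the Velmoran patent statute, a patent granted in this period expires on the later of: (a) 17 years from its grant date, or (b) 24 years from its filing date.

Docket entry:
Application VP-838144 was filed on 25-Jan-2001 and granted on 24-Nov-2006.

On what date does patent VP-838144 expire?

(a) grant + 17 years → 24 November 2023.
(b) filing + 24 years → 25 January 2025.
Later of the two: 25 January 2025.

2025-01-25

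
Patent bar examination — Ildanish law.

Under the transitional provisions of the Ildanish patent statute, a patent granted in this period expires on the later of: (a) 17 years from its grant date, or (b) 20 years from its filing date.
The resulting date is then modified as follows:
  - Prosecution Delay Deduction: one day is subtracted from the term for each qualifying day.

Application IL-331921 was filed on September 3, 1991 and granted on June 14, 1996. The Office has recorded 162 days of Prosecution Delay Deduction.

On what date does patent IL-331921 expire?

2013-01-03

(a) grant + 17 years → 14 June 2013.
(b) filing + 20 years → 3 September 2011.
Later of the two: 14 June 2013.
Prosecution Delay Deduction: −162 days → 3 January 2013.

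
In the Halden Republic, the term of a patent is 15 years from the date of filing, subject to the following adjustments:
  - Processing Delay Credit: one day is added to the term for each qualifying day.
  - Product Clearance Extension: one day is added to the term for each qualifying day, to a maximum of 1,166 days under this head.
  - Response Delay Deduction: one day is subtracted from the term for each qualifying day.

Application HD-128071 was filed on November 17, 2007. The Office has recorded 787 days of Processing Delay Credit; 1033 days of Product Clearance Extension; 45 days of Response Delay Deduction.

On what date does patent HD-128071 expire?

2027-09-27

Base term: filing date + 15 years → 17 November 2022.
Processing Delay Credit: +787 days → 12 January 2025.
Product Clearance Extension: 1033 days (within the 1166-day cap) → +1033 days → 11 November 2027.
Response Delay Deduction: −45 days → 27 September 2027.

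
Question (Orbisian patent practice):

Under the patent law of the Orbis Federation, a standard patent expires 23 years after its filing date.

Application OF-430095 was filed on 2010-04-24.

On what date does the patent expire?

2033-04-24

Filing date + 23 years → 24 April 2033.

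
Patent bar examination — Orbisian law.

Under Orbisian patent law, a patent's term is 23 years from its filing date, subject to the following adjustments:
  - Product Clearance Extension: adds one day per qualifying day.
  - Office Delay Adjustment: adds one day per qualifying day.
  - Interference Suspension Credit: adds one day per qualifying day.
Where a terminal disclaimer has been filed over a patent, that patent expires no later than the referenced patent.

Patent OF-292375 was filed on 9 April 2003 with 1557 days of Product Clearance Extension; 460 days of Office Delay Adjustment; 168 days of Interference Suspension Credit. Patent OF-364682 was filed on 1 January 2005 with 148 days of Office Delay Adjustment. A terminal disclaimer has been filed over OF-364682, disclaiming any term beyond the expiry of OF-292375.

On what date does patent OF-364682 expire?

Natural term of OF-364682:
  Base: filing + 23 years → 1 January 2028.
  Office Delay Adjustment: +148 days → 28 May 2028.
Expiry of referenced patent OF-292375:
  Base: filing + 23 years → 9 April 2026.
  Product Clearance Extension: +1557 days → 14 July 2030.
  Office Delay Adjustment: +460 days → 17 October 2031.
  Interference Suspension Credit: +168 days → 2 April 2032.
Terminal disclaimer: OF-364682 expires on the earlier of 28 May 2028 and 2 April 2032.

2028-05-28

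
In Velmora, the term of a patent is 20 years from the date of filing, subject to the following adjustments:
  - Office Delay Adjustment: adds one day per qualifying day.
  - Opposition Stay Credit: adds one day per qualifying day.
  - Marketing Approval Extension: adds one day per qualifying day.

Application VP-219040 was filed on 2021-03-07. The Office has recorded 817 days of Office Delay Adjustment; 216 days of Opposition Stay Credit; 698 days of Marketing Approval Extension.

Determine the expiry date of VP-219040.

Base term: filing date + 20 years → 7 March 2041.
Office Delay Adjustment: +817 days → 2 June 2043.
Opposition Stay Credit: +216 days → 4 January 2044.
Marketing Approval Extension: +698 days → 2 December 2045.

December 2, 2045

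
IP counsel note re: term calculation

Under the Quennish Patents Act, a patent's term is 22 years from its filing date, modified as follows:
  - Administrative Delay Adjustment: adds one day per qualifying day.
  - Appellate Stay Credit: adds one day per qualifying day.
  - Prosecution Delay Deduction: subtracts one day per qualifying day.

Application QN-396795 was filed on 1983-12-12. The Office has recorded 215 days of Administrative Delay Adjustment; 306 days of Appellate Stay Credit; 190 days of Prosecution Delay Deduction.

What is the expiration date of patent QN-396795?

Base term: filing date + 22 years → 12 December 2005.
Administrative Delay Adjustment: +215 days → 15 July 2006.
Appellate Stay Credit: +306 days → 17 May 2007.
Prosecution Delay Deduction: −190 days → 8 November 2006.

November 8, 2006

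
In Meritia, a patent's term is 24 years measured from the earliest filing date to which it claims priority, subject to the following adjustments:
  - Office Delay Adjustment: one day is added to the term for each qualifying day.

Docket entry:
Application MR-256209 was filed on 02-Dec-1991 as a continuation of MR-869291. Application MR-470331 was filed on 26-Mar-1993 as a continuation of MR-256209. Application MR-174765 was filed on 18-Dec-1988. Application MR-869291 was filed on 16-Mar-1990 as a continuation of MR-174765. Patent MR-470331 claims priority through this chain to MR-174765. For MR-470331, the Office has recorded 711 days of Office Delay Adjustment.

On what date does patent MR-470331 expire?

Earliest priority filing: 18 December 1988.
Base term: 18 December 1988 + 24 years → 18 December 2012.
Office Delay Adjustment: +711 days → 29 November 2014.

November 29, 2014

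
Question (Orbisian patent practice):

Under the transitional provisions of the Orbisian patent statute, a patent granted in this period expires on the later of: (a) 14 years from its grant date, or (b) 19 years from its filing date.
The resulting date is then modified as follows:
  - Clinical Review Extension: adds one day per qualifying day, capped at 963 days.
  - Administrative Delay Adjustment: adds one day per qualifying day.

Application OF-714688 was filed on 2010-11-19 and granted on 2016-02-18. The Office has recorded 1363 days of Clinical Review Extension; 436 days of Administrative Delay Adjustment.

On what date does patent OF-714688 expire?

2033-12-18

(a) grant + 14 years → 18 February 2030.
(b) filing + 19 years → 19 November 2029.
Later of the two: 18 February 2030.
Clinical Review Extension: 1363 days claimed exceeds the 963-day cap, so +963 days → 8 October 2032.
Administrative Delay Adjustment: +436 days → 18 December 2033.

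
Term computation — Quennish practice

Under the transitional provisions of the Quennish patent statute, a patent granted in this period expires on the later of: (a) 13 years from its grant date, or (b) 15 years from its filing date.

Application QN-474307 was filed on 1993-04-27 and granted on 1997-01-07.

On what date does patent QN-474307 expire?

(a) grant + 13 years → 7 January 2010.
(b) filing + 15 years → 27 April 2008.
Later of the two: 7 January 2010.

2010-01-07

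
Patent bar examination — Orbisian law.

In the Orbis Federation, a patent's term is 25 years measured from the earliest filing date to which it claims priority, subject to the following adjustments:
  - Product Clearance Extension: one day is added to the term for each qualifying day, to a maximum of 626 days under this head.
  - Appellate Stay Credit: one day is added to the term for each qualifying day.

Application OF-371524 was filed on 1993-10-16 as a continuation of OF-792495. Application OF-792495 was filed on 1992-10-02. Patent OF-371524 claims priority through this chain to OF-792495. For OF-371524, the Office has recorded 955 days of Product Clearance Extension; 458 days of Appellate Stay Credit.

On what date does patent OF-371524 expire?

Earliest priority filing: 2 October 1992.
Base term: 2 October 1992 + 25 years → 2 October 2017.
Product Clearance Extension: 955 days claimed exceeds the 626-day cap, so +626 days → 20 June 2019.
Appellate Stay Credit: +458 days → 20 September 2020.

2020-09-20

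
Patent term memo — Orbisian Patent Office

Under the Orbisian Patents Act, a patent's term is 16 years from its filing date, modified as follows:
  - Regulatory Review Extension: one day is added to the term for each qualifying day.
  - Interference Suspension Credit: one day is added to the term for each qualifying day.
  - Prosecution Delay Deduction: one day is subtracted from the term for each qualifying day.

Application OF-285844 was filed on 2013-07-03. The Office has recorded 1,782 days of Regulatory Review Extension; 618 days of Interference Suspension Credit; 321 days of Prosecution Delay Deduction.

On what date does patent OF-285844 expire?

Base term: filing date + 16 years → 3 July 2029.
Regulatory Review Extension: +1782 days → 20 May 2034.
Interference Suspension Credit: +618 days → 28 January 2036.
Prosecution Delay Deduction: −321 days → 13 March 2035.

2035-03-13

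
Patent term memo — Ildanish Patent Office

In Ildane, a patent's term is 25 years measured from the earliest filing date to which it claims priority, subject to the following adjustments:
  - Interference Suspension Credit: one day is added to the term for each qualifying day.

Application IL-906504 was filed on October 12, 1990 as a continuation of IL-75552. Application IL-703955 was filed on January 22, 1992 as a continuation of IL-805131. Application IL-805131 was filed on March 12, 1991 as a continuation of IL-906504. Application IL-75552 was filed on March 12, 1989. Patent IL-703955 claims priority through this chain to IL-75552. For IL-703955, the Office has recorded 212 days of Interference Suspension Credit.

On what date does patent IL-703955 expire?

Earliest priority filing: 12 March 1989.
Base term: 12 March 1989 + 25 years → 12 March 2014.
Interference Suspension Credit: +212 days → 10 October 2014.

2014-10-10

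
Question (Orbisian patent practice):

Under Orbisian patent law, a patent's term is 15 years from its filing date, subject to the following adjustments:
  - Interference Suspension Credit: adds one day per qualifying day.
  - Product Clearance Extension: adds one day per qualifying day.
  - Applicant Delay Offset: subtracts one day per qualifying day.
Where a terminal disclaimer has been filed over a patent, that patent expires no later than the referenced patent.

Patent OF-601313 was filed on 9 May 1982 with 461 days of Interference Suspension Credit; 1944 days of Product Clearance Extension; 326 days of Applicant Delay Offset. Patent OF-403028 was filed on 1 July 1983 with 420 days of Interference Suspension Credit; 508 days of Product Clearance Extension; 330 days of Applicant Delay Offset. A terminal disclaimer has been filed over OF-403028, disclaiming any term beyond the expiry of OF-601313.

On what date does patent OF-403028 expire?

Natural term of OF-403028:
  Base: filing + 15 years → 1 July 1998.
  Interference Suspension Credit: +420 days → 25 August 1999.
  Product Clearance Extension: +508 days → 14 January 2001.
  Applicant Delay Offset: −330 days → 19 February 2000.
Expiry of referenced patent OF-601313:
  Base: filing + 15 years → 9 May 1997.
  Interference Suspension Credit: +461 days → 13 August 1998.
  Product Clearance Extension: +1944 days → 9 December 2003.
  Applicant Delay Offset: −326 days → 17 January 2003.
Terminal disclaimer: OF-403028 expires on the earlier of 19 February 2000 and 17 January 2003.

February 19, 2000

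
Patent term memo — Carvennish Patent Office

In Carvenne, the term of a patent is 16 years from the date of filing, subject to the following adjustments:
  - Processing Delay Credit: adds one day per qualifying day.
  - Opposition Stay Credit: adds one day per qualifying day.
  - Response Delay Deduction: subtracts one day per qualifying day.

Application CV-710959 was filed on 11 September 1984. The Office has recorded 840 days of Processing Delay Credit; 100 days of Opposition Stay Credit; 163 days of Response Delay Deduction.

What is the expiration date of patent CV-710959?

October 28, 2002

Base term: filing date + 16 years → 11 September 2000.
Processing Delay Credit: +840 days → 30 December 2002.
Opposition Stay Credit: +100 days → 9 April 2003.
Response Delay Deduction: −163 days → 28 October 2002.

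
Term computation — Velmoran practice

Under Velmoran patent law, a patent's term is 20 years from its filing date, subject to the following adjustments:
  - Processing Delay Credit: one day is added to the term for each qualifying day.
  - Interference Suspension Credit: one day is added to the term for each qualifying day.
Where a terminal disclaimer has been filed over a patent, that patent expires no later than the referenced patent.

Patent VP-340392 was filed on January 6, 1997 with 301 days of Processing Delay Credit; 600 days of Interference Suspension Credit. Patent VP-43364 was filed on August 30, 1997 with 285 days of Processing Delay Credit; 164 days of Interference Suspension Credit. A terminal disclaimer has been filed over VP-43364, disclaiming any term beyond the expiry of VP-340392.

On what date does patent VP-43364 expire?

2018-11-22

Natural term of VP-43364:
  Base: filing + 20 years → 30 August 2017.
  Processing Delay Credit: +285 days → 11 June 2018.
  Interference Suspension Credit: +164 days → 22 November 2018.
Expiry of referenced patent VP-340392:
  Base: filing + 20 years → 6 January 2017.
  Processing Delay Credit: +301 days → 3 November 2017.
  Interference Suspension Credit: +600 days → 26 June 2019.
Terminal disclaimer: VP-43364 expires on the earlier of 22 November 2018 and 26 June 2019.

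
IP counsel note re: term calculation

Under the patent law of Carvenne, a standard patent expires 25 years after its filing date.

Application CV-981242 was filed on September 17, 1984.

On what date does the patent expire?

Filing date + 25 years → 17 September 2009.

September 17, 2009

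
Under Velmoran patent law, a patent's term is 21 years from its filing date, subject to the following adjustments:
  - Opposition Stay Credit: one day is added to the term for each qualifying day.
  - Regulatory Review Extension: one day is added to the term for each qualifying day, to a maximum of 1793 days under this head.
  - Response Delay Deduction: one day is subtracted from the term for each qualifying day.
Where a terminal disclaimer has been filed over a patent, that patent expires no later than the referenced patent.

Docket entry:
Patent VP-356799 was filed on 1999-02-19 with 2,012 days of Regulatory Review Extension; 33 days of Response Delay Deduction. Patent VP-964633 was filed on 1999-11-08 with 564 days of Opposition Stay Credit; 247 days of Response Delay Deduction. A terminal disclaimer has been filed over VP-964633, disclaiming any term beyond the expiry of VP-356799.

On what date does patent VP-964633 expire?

Natural term of VP-964633:
  Base: filing + 21 years → 8 November 2020.
  Opposition Stay Credit: +564 days → 26 May 2022.
  Response Delay Deduction: −247 days → 21 September 2021.
Expiry of referenced patent VP-356799:
  Base: filing + 21 years → 19 February 2020.
  Regulatory Review Extension: 2012 days claimed exceeds the 1793-day cap, so +1793 days → 16 January 2025.
  Response Delay Deduction: −33 days → 14 December 2024.
Terminal disclaimer: VP-964633 expires on the earlier of 21 September 2021 and 14 December 2024.

September 21, 2021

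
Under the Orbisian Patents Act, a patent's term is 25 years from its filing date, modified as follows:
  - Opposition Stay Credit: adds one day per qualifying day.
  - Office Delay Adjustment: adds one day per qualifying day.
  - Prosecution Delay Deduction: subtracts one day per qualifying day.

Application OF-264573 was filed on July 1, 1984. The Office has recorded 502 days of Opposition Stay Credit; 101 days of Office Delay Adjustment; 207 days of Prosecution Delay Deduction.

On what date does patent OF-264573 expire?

August 1, 2010

Base term: filing date + 25 years → 1 July 2009.
Opposition Stay Credit: +502 days → 15 November 2010.
Office Delay Adjustment: +101 days → 24 February 2011.
Prosecution Delay Deduction: −207 days → 1 August 2010.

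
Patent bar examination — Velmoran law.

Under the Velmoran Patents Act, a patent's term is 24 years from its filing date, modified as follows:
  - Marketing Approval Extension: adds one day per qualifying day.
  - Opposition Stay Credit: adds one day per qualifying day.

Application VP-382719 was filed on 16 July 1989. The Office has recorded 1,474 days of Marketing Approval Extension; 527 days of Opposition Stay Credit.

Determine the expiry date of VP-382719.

January 7, 2019

Base term: filing date + 24 years → 16 July 2013.
Marketing Approval Extension: +1474 days → 29 July 2017.
Opposition Stay Credit: +527 days → 7 January 2019.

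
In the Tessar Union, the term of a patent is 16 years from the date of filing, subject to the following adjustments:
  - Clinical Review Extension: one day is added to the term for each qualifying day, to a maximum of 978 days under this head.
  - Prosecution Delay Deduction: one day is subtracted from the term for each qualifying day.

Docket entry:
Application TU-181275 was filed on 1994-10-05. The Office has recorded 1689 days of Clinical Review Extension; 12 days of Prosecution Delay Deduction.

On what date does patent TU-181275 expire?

May 28, 2013

Base term: filing date + 16 years → 5 October 2010.
Clinical Review Extension: 1689 days claimed exceeds the 978-day cap, so +978 days → 9 June 2013.
Prosecution Delay Deduction: −12 days → 28 May 2013.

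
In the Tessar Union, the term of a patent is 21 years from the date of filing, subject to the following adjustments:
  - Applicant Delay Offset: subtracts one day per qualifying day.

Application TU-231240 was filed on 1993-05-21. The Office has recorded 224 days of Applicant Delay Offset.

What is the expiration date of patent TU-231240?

Base term: filing date + 21 years → 21 May 2014.
Applicant Delay Offset: −224 days → 9 October 2013.

2013-10-09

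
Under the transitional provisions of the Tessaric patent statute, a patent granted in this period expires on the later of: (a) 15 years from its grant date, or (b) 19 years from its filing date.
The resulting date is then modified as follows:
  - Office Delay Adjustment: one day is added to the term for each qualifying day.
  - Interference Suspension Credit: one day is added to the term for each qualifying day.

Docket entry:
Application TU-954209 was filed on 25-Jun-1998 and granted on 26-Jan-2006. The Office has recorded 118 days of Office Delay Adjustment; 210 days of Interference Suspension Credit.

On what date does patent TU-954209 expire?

(a) grant + 15 years → 26 January 2021.
(b) filing + 19 years → 25 June 2017.
Later of the two: 26 January 2021.
Office Delay Adjustment: +118 days → 24 May 2021.
Interference Suspension Credit: +210 days → 20 December 2021.

2021-12-20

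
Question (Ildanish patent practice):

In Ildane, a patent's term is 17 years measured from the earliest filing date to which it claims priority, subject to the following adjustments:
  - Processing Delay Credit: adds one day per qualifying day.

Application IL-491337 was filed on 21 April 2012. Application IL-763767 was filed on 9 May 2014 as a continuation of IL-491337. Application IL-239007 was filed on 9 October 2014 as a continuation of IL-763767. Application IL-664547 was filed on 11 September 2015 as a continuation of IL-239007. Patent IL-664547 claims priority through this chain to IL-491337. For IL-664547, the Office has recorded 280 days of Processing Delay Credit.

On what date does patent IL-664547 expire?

2030-01-26

Earliest priority filing: 21 April 2012.
Base term: 21 April 2012 + 17 years → 21 April 2029.
Processing Delay Credit: +280 days → 26 January 2030.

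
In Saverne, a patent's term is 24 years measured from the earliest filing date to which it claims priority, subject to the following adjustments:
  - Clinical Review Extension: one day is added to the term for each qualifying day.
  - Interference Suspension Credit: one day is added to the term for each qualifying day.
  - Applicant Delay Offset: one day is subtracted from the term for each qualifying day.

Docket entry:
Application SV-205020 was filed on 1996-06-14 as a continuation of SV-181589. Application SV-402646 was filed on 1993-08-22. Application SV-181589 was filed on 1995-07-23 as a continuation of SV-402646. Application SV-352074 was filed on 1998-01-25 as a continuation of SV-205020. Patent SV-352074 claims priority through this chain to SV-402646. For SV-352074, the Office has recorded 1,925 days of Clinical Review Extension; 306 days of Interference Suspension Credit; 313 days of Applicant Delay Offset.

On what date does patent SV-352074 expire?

Earliest priority filing: 22 August 1993.
Base term: 22 August 1993 + 24 years → 22 August 2017.
Clinical Review Extension: +1925 days → 29 November 2022.
Interference Suspension Credit: +306 days → 1 October 2023.
Applicant Delay Offset: −313 days → 22 November 2022.

2022-11-22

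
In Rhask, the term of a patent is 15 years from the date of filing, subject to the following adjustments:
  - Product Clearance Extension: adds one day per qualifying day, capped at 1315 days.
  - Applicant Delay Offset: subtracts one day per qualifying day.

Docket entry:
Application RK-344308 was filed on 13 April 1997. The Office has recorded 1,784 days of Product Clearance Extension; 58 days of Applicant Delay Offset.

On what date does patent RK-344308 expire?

Base term: filing date + 15 years → 13 April 2012.
Product Clearance Extension: 1784 days claimed exceeds the 1315-day cap, so +1315 days → 19 November 2015.
Applicant Delay Offset: −58 days → 22 September 2015.

2015-09-22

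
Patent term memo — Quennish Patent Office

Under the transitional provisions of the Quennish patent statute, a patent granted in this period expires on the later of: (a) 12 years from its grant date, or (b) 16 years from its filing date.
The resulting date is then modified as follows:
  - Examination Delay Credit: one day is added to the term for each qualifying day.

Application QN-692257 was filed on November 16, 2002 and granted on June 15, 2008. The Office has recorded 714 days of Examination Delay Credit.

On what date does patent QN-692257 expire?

(a) grant + 12 years → 15 June 2020.
(b) filing + 16 years → 16 November 2018.
Later of the two: 15 June 2020.
Examination Delay Credit: +714 days → 30 May 2022.

May 30, 2022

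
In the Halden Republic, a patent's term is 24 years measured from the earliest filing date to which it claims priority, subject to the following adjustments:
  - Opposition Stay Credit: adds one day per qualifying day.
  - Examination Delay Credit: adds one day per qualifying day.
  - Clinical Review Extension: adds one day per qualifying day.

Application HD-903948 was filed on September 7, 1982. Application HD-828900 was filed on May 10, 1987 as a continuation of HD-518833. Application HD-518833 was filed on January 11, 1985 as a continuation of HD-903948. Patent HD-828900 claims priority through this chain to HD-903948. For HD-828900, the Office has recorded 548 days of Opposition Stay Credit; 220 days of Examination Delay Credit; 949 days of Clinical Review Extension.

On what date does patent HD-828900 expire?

Earliest priority filing: 7 September 1982.
Base term: 7 September 1982 + 24 years → 7 September 2006.
Opposition Stay Credit: +548 days → 8 March 2008.
Examination Delay Credit: +220 days → 14 October 2008.
Clinical Review Extension: +949 days → 21 May 2011.

2011-05-21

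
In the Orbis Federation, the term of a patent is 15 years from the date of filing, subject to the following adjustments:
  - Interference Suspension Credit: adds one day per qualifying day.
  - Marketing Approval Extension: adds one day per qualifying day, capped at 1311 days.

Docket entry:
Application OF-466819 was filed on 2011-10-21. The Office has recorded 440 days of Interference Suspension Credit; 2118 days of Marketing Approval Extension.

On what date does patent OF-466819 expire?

Base term: filing date + 15 years → 21 October 2026.
Interference Suspension Credit: +440 days → 4 January 2028.
Marketing Approval Extension: 2118 days claimed exceeds the 1311-day cap, so +1311 days → 7 August 2031.

2031-08-07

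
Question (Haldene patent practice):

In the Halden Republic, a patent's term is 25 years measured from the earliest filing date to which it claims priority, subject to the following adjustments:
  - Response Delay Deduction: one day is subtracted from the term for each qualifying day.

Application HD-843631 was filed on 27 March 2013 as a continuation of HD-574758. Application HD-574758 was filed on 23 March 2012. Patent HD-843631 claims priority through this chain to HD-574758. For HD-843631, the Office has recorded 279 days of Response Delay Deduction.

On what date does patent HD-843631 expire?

Earliest priority filing: 23 March 2012.
Base term: 23 March 2012 + 25 years → 23 March 2037.
Response Delay Deduction: −279 days → 17 June 2036.

2036-06-17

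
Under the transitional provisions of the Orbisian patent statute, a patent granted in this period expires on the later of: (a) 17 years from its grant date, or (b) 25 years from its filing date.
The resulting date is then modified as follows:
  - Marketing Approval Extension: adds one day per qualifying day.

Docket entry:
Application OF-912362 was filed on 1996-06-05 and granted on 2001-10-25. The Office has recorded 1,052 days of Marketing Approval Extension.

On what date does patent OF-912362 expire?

2024-04-22

(a) grant + 17 years → 25 October 2018.
(b) filing + 25 years → 5 June 2021.
Later of the two: 5 June 2021.
Marketing Approval Extension: +1052 days → 22 April 2024.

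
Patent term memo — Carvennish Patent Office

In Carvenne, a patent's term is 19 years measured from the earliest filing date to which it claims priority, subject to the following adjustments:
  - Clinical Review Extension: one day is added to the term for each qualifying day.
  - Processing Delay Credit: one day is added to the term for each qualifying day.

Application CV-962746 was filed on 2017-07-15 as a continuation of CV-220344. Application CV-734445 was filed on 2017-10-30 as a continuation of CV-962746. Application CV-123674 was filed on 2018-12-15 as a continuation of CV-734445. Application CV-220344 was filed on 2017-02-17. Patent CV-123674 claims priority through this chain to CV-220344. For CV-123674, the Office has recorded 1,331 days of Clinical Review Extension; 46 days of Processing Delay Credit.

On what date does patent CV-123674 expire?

2039-11-25

Earliest priority filing: 17 February 2017.
Base term: 17 February 2017 + 19 years → 17 February 2036.
Clinical Review Extension: +1331 days → 10 October 2039.
Processing Delay Credit: +46 days → 25 November 2039.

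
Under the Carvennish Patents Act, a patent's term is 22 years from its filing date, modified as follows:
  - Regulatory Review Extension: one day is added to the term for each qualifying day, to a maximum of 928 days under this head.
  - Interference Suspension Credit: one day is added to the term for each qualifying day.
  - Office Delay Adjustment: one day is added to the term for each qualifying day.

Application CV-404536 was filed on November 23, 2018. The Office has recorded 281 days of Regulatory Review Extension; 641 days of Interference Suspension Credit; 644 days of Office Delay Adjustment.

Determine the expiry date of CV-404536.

Base term: filing date + 22 years → 23 November 2040.
Regulatory Review Extension: 281 days (within the 928-day cap) → +281 days → 31 August 2041.
Interference Suspension Credit: +641 days → 3 June 2043.
Office Delay Adjustment: +644 days → 8 March 2045.

2045-03-08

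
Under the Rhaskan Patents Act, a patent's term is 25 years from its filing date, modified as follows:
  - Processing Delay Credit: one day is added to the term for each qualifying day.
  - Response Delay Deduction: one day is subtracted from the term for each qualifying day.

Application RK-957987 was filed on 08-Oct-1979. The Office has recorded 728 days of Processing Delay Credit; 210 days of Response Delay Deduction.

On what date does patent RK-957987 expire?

March 10, 2006

Base term: filing date + 25 years → 8 October 2004.
Processing Delay Credit: +728 days → 6 October 2006.
Response Delay Deduction: −210 days → 10 March 2006.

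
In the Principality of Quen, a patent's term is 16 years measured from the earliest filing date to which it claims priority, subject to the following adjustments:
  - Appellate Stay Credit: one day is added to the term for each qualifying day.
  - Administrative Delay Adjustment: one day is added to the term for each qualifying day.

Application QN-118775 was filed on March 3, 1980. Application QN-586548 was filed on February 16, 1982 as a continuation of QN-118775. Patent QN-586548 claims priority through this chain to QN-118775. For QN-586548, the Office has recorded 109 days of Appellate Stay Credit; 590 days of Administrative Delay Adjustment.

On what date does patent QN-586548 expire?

January 31, 1998

Earliest priority filing: 3 March 1980.
Base term: 3 March 1980 + 16 years → 3 March 1996.
Appellate Stay Credit: +109 days → 20 June 1996.
Administrative Delay Adjustment: +590 days → 31 January 1998.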